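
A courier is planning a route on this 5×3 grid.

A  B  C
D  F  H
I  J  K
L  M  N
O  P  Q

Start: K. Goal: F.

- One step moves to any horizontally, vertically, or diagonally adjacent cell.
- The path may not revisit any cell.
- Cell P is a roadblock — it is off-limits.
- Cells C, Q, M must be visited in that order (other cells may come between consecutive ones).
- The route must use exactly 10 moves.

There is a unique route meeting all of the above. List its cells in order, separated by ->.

The waypoints must appear in the order C, Q, M, with no cell reused.
Route from K: 2× up (reaching C), left to B, down-left to D, 2× down-right (reaching N), down to Q, 2× up-left (reaching I), up-right to F — 10 moves in all.
Check: order respected (C at step 2, Q at step 7, M at step 8); 10 moves as required.

K -> H -> C -> B -> D -> J -> N -> Q -> M -> I -> F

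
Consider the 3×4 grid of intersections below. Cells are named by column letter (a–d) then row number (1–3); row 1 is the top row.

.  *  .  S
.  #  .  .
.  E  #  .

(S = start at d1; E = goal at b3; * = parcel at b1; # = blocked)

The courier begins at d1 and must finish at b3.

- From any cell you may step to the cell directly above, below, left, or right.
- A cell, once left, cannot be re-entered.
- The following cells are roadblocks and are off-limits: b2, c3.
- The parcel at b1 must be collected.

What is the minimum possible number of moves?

6

Any route passes through b1 somewhere between d1 and b3. Summing Manhattan distances along the two legs (d1 → b1 → b3) gives a lower bound of 2 + 2 = 4 moves.
That bound ignores the blocked cells. Measuring each leg by the fewest moves that actually steer around them (d1→b1: 2; b1→b3: 4) raises the lower bound to 6.
A route of 6 moves exists: d1 → c1 → b1 → a1 → a2 → a3 → b3.
Since 6 matches that lower bound, it is optimal.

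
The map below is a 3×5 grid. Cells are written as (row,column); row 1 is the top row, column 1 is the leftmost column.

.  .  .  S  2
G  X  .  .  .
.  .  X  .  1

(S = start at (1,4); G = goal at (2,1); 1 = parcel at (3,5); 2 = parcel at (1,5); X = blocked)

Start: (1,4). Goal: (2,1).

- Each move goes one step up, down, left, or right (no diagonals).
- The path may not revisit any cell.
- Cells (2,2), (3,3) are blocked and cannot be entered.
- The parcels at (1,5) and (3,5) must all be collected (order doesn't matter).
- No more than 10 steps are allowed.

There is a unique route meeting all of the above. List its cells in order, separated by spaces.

Any route must reach (1,5) and (3,5) and still end at (2,1) within 10 moves, so the order of the required stops is forced.
Route from (1,4): right to (1,5), 2× down (reaching (3,5)), left to (3,4), up to (2,4), left to (2,3), up to (1,3), 2× left (reaching (1,1)), down to (2,1) — 10 moves in all.
Check: all required cells visited; 10 ≤ 10 moves.

(1,4) (1,5) (2,5) (3,5) (3,4) (2,4) (2,3) (1,3) (1,2) (1,1) (2,1)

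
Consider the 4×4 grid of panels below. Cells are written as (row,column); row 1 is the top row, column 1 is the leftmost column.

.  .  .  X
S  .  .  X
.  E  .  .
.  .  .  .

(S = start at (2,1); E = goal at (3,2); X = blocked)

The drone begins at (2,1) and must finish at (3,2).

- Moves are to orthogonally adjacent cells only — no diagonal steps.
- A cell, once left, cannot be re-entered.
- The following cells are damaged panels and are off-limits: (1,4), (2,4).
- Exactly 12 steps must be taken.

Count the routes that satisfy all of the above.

Need simple routes of exactly 12 moves from (2,1) to (3,2) (Manhattan distance 2, so 5 moves are spent on a detour and 5 undoing it).
Enumerating: (2,1) (1,1) (1,2) (2,2) (2,3) (3,3) (3,4) (4,4) (4,3) (4,2) (4,1) (3,1) (3,2) | (2,1) (1,1) (1,2) (1,3) (2,3) (3,3) (3,4) (4,4) (4,3) (4,2) (4,1) (3,1) (3,2) | (2,1) (3,1) (4,1) (4,2) (4,3) (4,4) (3,4) (3,3) (2,3) (1,3) (1,2) (2,2) (3,2) | (2,1) (2,2) (1,2) (1,3) (2,3) (3,3) (3,4) (4,4) (4,3) (4,2) (4,1) (3,1) (3,2).
That gives 4 routes.

4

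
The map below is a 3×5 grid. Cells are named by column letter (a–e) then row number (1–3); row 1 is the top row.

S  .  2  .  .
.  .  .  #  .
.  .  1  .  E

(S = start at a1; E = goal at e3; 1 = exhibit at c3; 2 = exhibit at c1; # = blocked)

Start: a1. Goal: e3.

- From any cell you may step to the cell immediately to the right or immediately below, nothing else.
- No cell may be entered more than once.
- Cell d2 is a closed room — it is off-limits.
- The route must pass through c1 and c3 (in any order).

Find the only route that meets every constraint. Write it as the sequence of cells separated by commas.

a1, b1, c1, c2, c3, d3, e3

Moves only go right or down, so the column and row indices never decrease.
Route from a1: 2× right (reaching c1), 2× down (reaching c3), 2× right (reaching e3) — 6 moves in all.
Check: all required cells visited.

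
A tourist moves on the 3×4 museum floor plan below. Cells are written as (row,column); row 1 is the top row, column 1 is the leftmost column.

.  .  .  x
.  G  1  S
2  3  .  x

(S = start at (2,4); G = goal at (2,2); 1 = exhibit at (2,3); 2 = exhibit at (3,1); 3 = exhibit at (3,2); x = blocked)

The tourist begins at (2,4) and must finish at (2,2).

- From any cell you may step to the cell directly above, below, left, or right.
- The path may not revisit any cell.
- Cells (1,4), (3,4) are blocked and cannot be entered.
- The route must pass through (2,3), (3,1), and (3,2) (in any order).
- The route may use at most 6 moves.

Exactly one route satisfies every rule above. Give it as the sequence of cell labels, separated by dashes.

(2,4) - (2,3) - (3,3) - (3,2) - (3,1) - (2,1) - (2,2)

Any route must reach (2,3), (3,1), and (3,2) and still end at (2,2) within 6 moves, so the order of the required stops is forced.
Route from (2,4): left 1 to (2,3), down 1 to (3,3), left 2 to (3,1), up 1 to (2,1), right 1 to (2,2) — 6 moves in all.
Check: all required cells visited; 6 ≤ 6 moves.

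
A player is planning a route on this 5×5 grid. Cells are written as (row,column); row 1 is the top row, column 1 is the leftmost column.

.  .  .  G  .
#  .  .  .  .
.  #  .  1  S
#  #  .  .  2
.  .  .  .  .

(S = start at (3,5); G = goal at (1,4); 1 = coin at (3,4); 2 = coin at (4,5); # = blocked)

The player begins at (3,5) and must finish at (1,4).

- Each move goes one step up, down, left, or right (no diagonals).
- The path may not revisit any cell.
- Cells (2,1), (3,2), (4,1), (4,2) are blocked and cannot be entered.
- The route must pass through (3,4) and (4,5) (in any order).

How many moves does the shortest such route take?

Any route passes through (3,4) and (4,5) in some order between (3,5) and (1,4). Summing Manhattan distances along each leg and taking the cheapest ordering ((3,5) → (4,5) → (3,4) → (1,4)) gives a lower bound of 1 + 2 + 2 = 5 moves.
A route of 5 moves achieves this: (3,5) → (4,5) → (4,4) → (3,4) → (2,4) → (1,4).
Since 5 matches the lower bound, it is optimal.

5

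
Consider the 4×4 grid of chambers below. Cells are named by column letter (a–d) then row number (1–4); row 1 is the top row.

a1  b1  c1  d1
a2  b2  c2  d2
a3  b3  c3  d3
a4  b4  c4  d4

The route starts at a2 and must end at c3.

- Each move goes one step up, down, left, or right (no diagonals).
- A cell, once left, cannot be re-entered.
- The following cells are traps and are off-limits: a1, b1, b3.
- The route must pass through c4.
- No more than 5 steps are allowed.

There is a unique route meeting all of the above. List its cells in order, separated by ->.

The budget equals the shortest possible length, so every move has to be on a shortest route through the required cells.
Route from a2: 2× down (reaching a4), 2× right (reaching c4), up to c3 — 5 moves in all.
Check: all required cells visited; 5 ≤ 5 moves.

a2 -> a3 -> a4 -> b4 -> c4 -> c3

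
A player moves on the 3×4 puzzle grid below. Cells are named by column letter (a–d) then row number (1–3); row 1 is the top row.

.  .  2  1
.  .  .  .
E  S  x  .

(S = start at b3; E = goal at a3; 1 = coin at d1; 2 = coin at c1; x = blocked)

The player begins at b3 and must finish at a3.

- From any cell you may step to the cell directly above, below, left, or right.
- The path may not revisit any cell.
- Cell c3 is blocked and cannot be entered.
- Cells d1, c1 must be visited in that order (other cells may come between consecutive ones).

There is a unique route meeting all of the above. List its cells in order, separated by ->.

The waypoints must appear in the order d1, c1, with no cell reused.
Route from b3: up 1 to b2, right 2 to d2, up 1 to d1, left 3 to a1, down 2 to a3 — 9 moves in all.
Check: order respected (1 at step 4, 2 at step 5).

b3 -> b2 -> c2 -> d2 -> d1 -> c1 -> b1 -> a1 -> a2 -> a3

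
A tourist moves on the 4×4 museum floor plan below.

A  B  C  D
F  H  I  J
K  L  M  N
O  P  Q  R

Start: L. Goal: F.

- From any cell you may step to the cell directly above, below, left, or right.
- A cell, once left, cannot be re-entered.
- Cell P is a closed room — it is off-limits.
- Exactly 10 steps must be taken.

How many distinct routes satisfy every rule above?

Need simple routes of exactly 10 moves from L to F (Manhattan distance 2, so 4 moves are spent on a detour and 4 undoing it).
Enumerating: L H I M N J D C B A F | L M Q R N J D C I H F | L M Q R N J D C B H F | L M Q R N J D C B A F | L M Q R N J I C B H F | L M Q R N J I C B A F | L M Q R N J I H B A F | L M N J D C I H B A F.
That gives 8 routes.

8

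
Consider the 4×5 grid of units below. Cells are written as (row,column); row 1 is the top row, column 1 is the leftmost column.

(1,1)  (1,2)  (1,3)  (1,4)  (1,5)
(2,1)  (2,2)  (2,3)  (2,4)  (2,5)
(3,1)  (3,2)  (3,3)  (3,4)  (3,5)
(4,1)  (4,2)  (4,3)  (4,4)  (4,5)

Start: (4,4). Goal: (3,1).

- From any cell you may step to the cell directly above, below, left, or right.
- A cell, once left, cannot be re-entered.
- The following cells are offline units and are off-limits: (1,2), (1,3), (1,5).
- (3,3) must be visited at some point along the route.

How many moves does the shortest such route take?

4

Any route passes through (3,3) somewhere between (4,4) and (3,1). Summing Manhattan distances along the two legs ((4,4) → (3,3) → (3,1)) gives a lower bound of 2 + 2 = 4 moves.
A route of 4 moves achieves this: (4,4) → (3,4) → (3,3) → (3,2) → (3,1).
Since 4 matches the lower bound, it is optimal.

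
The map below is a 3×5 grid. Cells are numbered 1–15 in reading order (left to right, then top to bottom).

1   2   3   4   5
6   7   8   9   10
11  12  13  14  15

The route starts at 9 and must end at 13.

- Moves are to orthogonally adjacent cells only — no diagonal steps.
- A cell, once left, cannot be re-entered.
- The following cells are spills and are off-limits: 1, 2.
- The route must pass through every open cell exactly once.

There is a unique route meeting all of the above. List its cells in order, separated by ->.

9 -> 14 -> 15 -> 10 -> 5 -> 4 -> 3 -> 8 -> 7 -> 6 -> 11 -> 12 -> 13

Need to visit all 13 open cells exactly once, starting at 9 and ending at 13.
Cell 15 has only two open neighbours (10 and 14), so the path must pass straight through it: one of those is the cell it's entered from and the other is where it exits.
Route from 9: down to 14, right to 15, 2× up (reaching 5), 2× left (reaching 3), down to 8, 2× left (reaching 6), down to 11, 2× right (reaching 13) — 12 moves in all.
Check: all 13 open cells covered.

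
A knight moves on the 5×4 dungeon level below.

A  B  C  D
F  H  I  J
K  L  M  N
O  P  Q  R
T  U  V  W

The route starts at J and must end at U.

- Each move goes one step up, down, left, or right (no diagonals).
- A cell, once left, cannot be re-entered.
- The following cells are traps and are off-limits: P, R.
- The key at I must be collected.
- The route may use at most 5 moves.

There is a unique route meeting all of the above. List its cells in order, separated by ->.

J -> I -> M -> Q -> V -> U

The budget equals the shortest possible length, so every move has to be on a shortest route through the required cells.
Route from J: left 1 to I, down 3 to V, left 1 to U — 5 moves in all.
Check: all required cells visited; 5 ≤ 5 moves.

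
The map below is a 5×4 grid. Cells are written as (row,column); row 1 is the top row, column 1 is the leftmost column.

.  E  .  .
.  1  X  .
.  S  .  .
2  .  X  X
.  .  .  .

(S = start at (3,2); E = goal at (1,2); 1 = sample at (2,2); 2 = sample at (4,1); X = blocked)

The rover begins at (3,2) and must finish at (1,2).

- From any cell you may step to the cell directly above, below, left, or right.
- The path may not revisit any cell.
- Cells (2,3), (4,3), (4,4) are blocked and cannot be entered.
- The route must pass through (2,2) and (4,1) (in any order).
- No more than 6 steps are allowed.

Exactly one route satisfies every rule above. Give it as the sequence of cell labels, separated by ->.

(3,2) -> (4,2) -> (4,1) -> (3,1) -> (2,1) -> (2,2) -> (1,2)

The budget equals the shortest possible length, so every move has to be on a shortest route through the required cells.
Route from (3,2): down 1 to (4,2), left 1 to (4,1), up 2 to (2,1), right 1 to (2,2), up 1 to (1,2) — 6 moves in all.
Check: all required cells visited; 6 ≤ 6 moves.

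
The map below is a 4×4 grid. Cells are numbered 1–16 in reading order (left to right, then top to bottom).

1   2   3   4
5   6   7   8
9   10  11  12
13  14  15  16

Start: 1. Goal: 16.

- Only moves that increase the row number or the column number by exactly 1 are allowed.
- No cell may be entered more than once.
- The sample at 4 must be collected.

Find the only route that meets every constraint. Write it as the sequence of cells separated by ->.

1 -> 2 -> 3 -> 4 -> 8 -> 12 -> 16

Moves only go right or down, so the column and row indices never decrease.
Route from 1: 3× right (reaching 4), 3× down (reaching 16) — 6 moves in all.
Check: all required cells visited.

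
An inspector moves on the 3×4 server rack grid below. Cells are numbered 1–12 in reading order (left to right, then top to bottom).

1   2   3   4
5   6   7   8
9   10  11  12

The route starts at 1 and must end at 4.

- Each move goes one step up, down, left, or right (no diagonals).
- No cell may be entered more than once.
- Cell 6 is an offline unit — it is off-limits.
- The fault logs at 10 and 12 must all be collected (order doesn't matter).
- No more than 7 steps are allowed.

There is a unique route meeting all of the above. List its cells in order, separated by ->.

Any route must reach 10 and 12 and still end at 4 within 7 moves, so the order of the required stops is forced.
Route from 1: 2× down (reaching 9), 3× right (reaching 12), 2× up (reaching 4) — 7 moves in all.
Check: all required cells visited; 7 ≤ 7 moves.

1 -> 5 -> 9 -> 10 -> 11 -> 12 -> 8 -> 4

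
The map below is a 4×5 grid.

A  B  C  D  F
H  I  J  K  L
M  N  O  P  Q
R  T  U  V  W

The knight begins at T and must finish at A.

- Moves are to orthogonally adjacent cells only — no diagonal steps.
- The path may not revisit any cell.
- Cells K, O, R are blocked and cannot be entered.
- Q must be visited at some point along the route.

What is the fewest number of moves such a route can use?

10

Any route passes through Q somewhere between T and A. Summing Manhattan distances along the two legs (T → Q → A) gives a lower bound of 4 + 6 = 10 moves.
A route of 10 moves achieves this: T → U → V → P → Q → L → F → D → C → B → A.
Since 10 matches the lower bound, it is optimal.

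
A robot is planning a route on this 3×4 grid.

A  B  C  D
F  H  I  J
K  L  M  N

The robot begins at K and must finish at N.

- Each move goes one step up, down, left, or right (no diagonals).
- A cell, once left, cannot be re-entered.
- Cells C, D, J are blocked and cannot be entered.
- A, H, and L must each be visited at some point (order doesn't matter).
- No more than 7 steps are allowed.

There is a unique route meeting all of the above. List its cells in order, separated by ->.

K -> F -> A -> B -> H -> L -> M -> N

Any route must reach A, H, and L and still end at N within 7 moves, so the order of the required stops is forced.
Route from K: up 2 to A, right 1 to B, down 2 to L, right 2 to N — 7 moves in all.
Check: all required cells visited; 7 ≤ 7 moves.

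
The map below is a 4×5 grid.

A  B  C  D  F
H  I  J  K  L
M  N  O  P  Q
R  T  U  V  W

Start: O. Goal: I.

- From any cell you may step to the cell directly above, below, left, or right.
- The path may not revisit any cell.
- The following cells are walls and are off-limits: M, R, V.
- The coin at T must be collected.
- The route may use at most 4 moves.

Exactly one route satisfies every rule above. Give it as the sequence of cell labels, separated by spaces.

O U T N I

The 4-move cap with required stops at T leaves no slack for detours.
Route from O: down to U, left to T, 2× up (reaching I) — 4 moves in all.
Check: all required cells visited; 4 ≤ 4 moves.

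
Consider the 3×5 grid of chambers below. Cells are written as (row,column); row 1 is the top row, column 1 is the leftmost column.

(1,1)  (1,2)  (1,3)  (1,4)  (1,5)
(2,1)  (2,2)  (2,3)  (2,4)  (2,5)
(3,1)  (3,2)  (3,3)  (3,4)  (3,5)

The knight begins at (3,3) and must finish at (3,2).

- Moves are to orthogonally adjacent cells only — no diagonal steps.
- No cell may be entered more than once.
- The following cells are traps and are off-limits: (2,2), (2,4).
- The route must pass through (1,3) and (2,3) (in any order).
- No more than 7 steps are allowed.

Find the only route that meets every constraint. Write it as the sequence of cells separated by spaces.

The budget equals the shortest possible length, so every move has to be on a shortest route through the required cells.
Route from (3,3): 2× up (reaching (1,3)), 2× left (reaching (1,1)), 2× down (reaching (3,1)), right to (3,2) — 7 moves in all.
Check: all required cells visited; 7 ≤ 7 moves.

(3,3) (2,3) (1,3) (1,2) (1,1) (2,1) (3,1) (3,2)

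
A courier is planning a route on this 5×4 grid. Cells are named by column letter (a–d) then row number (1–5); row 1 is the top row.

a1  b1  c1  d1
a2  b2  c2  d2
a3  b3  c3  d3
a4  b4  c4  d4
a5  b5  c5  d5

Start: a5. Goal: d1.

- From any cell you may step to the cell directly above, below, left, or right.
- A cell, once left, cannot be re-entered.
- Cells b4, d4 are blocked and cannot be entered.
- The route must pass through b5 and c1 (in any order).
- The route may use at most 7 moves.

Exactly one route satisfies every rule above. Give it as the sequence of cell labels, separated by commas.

The budget equals the shortest possible length, so every move has to be on a shortest route through the required cells.
Route from a5: 2× right (reaching c5), 4× up (reaching c1), right to d1 — 7 moves in all.
Check: all required cells visited; 7 ≤ 7 moves.

a5, b5, c5, c4, c3, c2, c1, d1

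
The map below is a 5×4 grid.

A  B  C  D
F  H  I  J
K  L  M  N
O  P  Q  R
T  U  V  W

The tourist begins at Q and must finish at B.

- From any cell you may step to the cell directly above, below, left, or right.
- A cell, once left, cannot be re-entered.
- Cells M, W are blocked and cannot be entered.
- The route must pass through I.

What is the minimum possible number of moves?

Any route passes through I somewhere between Q and B. Summing Manhattan distances along the two legs (Q → I → B) gives a lower bound of 2 + 2 = 4 moves.
That bound ignores the blocked cells. Measuring each leg by the fewest moves that actually steer around them (Q→I: 4; I→B: 2) raises the lower bound to 6.
A route of 6 moves exists: Q → P → L → H → I → C → B.
Since 6 matches that lower bound, it is optimal.

6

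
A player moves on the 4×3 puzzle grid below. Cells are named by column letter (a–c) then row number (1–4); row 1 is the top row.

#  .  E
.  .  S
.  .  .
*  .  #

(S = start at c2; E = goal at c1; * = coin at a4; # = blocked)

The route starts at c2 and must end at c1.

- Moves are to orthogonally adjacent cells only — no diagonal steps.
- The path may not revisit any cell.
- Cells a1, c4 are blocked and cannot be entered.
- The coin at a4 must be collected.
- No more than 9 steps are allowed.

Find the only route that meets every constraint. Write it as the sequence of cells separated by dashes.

c2 - c3 - b3 - b4 - a4 - a3 - a2 - b2 - b1 - c1

Any route must reach a4 and still end at c1 within 9 moves, so the order of the required stops is forced.
Route from c2: down to c3, left to b3, down to b4, left to a4, 2× up (reaching a2), right to b2, up to b1, right to c1 — 9 moves in all.
Check: all required cells visited; 9 ≤ 9 moves.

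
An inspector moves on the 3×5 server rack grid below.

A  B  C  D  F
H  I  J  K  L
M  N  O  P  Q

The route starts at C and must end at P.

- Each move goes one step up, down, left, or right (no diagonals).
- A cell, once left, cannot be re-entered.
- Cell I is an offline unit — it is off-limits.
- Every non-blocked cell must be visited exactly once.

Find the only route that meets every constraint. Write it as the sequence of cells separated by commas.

Need to visit all 14 open cells exactly once, starting at C and ending at P.
Route from C: left 2 to A, down 2 to M, right 2 to O, up 1 to J, right 1 to K, up 1 to D, right 1 to F, down 2 to Q, left 1 to P — 13 moves in all.
Check: all 14 open cells covered.

C, B, A, H, M, N, O, J, K, D, F, L, Q, P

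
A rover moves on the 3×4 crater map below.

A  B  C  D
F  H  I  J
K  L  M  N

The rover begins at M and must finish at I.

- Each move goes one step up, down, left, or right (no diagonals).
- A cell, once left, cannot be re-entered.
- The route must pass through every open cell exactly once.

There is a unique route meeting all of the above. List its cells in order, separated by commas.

Need to visit all 12 open cells exactly once, starting at M and ending at I.
Cell K has only two open neighbours (F and L), so the path must pass straight through it: one of those is the cell it's entered from and the other is where it exits.
Route from M: right 1 to N, up 2 to D, left 3 to A, down 2 to K, right 1 to L, up 1 to H, right 1 to I — 11 moves in all.
Check: all 12 open cells covered.

M, N, J, D, C, B, A, F, K, L, H, I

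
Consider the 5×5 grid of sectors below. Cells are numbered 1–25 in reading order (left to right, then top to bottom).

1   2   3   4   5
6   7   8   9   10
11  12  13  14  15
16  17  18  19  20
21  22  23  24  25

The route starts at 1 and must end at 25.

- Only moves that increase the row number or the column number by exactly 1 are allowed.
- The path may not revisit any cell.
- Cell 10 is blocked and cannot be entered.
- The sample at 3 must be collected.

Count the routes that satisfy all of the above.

12

A right/down-only route from 1 to 25 makes exactly 4 down-moves and 4 right-moves in some order.
With no other constraints that would be C(8,4) = 70 routes.
Split at 3 and multiply the segment counts (each segment already excludes blocked cells): 1→3: 1; 3→25: 12; product = 12.
That gives 12 routes.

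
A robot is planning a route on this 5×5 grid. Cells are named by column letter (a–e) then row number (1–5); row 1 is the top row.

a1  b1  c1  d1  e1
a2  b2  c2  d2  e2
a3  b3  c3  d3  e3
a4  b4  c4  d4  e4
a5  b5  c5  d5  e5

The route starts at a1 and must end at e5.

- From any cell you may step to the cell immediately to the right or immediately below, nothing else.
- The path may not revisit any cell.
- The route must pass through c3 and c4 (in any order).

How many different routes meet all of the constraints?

A right/down-only route from a1 to e5 makes exactly 4 down-moves and 4 right-moves in some order.
With no other constraints that would be C(8,4) = 70 routes.
A monotone route can only reach the required cells in the order c3, c4, so split there and multiply the segment counts: a1→c3: 6; c3→c4: 1; c4→e5: 3; product = 18.
That gives 18 routes.

18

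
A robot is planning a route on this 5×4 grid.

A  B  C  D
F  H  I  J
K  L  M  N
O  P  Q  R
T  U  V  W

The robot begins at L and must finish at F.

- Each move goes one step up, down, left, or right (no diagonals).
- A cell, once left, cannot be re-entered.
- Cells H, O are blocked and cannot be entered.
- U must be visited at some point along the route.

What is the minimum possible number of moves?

10

Any route passes through U somewhere between L and F. Summing Manhattan distances along the two legs (L → U → F) gives a lower bound of 2 + 4 = 6 moves.
The shortest route satisfying every rule uses 10 moves: L → P → U → V → Q → M → I → C → B → A → F.
The bound of 6 isn't tight here; checking systematically, no route of length 6 through 9 satisfies every constraint (on a 4-connected grid the length of any start-to-goal walk has the same parity as the Manhattan bound, so only lengths 6, 8, 10, … need checking), so 10 is the minimum.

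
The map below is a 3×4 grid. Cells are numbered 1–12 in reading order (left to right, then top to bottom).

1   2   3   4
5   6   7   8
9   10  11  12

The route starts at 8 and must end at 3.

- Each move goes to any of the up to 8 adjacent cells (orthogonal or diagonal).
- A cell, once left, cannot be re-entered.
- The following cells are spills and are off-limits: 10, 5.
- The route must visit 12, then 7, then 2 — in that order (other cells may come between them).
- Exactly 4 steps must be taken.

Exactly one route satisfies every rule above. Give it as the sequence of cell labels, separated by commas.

The waypoints must appear in the order 12, 7, 2, with no cell reused.
Route from 8: down to 12, 2× up-left (reaching 2), right to 3 — 4 moves in all.
Check: order respected (12 at step 1, 7 at step 2, 2 at step 3); 4 moves as required.

8, 12, 7, 2, 3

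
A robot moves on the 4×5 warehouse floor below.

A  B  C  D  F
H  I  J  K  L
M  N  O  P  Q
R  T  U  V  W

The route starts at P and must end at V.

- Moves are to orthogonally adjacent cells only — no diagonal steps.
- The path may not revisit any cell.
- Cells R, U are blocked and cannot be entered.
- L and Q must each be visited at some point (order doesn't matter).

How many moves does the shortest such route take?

Any route passes through L and Q in some order between P and V. Summing Manhattan distances along each leg and taking the cheapest ordering (P → Q → L → V) gives a lower bound of 1 + 1 + 3 = 5 moves.
A route of 5 moves achieves this: P → K → L → Q → W → V.
Since 5 matches the lower bound, it is optimal.

5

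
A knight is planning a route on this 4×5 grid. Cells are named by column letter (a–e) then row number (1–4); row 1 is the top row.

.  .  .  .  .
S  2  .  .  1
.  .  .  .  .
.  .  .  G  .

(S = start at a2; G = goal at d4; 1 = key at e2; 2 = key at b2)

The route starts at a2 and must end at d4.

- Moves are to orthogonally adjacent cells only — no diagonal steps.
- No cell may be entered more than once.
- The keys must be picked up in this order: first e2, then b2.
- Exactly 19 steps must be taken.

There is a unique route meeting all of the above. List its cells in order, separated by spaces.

a2 a1 b1 c1 d1 e1 e2 d2 c2 b2 b3 a3 a4 b4 c4 c3 d3 e3 e4 d4

The waypoints must appear in the order e2, b2, with no cell reused.
Route from a2: up to a1, 4× right (reaching e1), down to e2, 3× left (reaching b2), down to b3, left to a3, down to a4, 2× right (reaching c4), up to c3, 2× right (reaching e3), down to e4, left to d4 — 19 moves in all.
Check: order respected (1 at step 6, 2 at step 9); 19 moves as required.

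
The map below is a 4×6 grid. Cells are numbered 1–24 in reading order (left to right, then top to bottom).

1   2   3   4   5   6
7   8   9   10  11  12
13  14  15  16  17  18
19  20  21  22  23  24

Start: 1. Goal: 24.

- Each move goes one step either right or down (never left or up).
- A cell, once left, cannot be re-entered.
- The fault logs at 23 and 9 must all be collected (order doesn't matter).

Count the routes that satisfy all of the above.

18

A right/down-only route from 1 to 24 makes exactly 3 down-moves and 5 right-moves in some order.
With no other constraints that would be C(8,3) = 56 routes.
A monotone route can only reach the required cells in the order 9, 23, so split there and multiply the segment counts: 1→9: 3; 9→23: 6; 23→24: 1; product = 18.
That gives 18 routes.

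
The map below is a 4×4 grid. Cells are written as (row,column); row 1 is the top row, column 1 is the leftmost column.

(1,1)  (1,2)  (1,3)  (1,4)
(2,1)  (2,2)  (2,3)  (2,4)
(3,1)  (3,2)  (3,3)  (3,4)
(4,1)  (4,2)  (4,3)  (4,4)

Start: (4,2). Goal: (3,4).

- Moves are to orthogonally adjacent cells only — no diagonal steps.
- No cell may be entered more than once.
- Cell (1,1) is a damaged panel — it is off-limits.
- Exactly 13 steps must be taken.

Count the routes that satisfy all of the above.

Need simple routes of exactly 13 moves from (4,2) to (3,4) (Manhattan distance 3, so 5 moves are spent on a detour and 5 undoing it).
Enumerating: (4,2) (3,2) (3,1) (2,1) (2,2) (1,2) (1,3) (1,4) (2,4) (2,3) (3,3) (4,3) (4,4) (3,4) | (4,2) (4,1) (3,1) (2,1) (2,2) (1,2) (1,3) (1,4) (2,4) (2,3) (3,3) (4,3) (4,4) (3,4) | (4,2) (4,1) (3,1) (3,2) (2,2) (1,2) (1,3) (1,4) (2,4) (2,3) (3,3) (4,3) (4,4) (3,4).
That gives 3 routes.

3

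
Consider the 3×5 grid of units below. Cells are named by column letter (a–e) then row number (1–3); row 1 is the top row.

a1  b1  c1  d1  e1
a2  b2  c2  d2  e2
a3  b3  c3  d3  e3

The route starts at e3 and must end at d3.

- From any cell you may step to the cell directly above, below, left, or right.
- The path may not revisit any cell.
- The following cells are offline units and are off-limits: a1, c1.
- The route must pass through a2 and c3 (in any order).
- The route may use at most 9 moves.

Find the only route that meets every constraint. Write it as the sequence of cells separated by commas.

Any route must reach a2 and c3 and still end at d3 within 9 moves, so the order of the required stops is forced.
Route from e3: up 1 to e2, left 4 to a2, down 1 to a3, right 3 to d3 — 9 moves in all.
Check: all required cells visited; 9 ≤ 9 moves.

e3, e2, d2, c2, b2, a2, a3, b3, c3, d3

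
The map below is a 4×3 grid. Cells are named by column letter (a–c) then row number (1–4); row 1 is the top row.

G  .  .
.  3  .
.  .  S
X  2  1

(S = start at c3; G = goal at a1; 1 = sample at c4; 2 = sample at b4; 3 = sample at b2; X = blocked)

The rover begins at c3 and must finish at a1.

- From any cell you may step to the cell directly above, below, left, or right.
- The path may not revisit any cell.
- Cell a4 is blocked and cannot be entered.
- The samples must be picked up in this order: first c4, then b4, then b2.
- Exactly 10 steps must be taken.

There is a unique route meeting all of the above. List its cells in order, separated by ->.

The waypoints must appear in the order c4, b4, b2, with no cell reused.
Route from c3: down 1 to c4, left 1 to b4, up 1 to b3, left 1 to a3, up 1 to a2, right 2 to c2, up 1 to c1, left 2 to a1 — 10 moves in all.
Check: order respected (1 at step 1, 2 at step 2, 3 at step 6); 10 moves as required.

c3 -> c4 -> b4 -> b3 -> a3 -> a2 -> b2 -> c2 -> c1 -> b1 -> a1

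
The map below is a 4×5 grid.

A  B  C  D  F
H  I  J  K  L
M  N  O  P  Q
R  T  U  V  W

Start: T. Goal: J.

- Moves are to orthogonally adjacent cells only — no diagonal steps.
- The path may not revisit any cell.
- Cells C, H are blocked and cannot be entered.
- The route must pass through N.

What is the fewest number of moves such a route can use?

3

Any route passes through N somewhere between T and J. Summing Manhattan distances along the two legs (T → N → J) gives a lower bound of 1 + 2 = 3 moves.
A route of 3 moves achieves this: T → N → I → J.
Since 3 matches the lower bound, it is optimal.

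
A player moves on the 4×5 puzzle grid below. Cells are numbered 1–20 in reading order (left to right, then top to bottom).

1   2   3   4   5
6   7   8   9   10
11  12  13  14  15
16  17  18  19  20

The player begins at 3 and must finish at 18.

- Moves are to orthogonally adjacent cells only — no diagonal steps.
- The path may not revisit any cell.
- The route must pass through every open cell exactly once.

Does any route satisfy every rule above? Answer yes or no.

One route that works: 3 → 8 → 7 → 2 → 1 → 6 → 11 → 16 → 17 → 12 → 13 → 14 → 9 → 4 → 5 → 10 → 15 → 20 → 19 → 18.

yes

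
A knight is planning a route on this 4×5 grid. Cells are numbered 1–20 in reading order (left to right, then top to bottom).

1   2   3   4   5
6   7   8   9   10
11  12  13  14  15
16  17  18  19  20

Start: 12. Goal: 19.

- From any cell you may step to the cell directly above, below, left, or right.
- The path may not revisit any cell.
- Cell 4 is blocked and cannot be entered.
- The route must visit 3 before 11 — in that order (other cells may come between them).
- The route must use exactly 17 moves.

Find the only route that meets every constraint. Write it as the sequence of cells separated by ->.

12 -> 7 -> 8 -> 3 -> 2 -> 1 -> 6 -> 11 -> 16 -> 17 -> 18 -> 13 -> 14 -> 9 -> 10 -> 15 -> 20 -> 19

The waypoints must appear in the order 3, 11, with no cell reused.
Route from 12: up 1 to 7, right 1 to 8, up 1 to 3, left 2 to 1, down 3 to 16, right 2 to 18, up 1 to 13, right 1 to 14, up 1 to 9, right 1 to 10, down 2 to 20, left 1 to 19 — 17 moves in all.
Check: order respected (3 at step 3, 11 at step 7); 17 moves as required.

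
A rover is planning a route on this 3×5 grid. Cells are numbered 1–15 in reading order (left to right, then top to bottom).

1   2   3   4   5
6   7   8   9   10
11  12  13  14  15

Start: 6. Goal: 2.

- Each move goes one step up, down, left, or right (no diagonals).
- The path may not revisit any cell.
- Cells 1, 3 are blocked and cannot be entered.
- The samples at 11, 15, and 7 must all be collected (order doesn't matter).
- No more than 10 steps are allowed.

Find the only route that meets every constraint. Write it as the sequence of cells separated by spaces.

6 11 12 13 14 15 10 9 8 7 2

Any route must reach 11, 15, and 7 and still end at 2 within 10 moves, so the order of the required stops is forced.
Route from 6: down 1 to 11, right 4 to 15, up 1 to 10, left 3 to 7, up 1 to 2 — 10 moves in all.
Check: all required cells visited; 10 ≤ 10 moves.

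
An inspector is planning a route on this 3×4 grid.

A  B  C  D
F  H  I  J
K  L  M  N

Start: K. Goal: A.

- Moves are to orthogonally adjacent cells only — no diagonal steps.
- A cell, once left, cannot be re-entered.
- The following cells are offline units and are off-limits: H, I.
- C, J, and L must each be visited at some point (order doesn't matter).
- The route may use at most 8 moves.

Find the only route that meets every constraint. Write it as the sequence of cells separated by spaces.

The 8-move cap with required stops at C, J, L leaves no slack for detours.
Route from K: right 3 to N, up 2 to D, left 3 to A — 8 moves in all.
Check: all required cells visited; 8 ≤ 8 moves.

K L M N J D C B A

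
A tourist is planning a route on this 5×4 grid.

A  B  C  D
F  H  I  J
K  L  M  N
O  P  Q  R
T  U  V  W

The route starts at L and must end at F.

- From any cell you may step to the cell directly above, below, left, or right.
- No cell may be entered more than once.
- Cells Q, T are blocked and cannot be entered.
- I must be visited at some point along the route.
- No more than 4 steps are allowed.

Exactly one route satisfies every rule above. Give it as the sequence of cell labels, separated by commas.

The budget equals the shortest possible length, so every move has to be on a shortest route through the required cells.
Route from L: right 1 to M, up 1 to I, left 2 to F — 4 moves in all.
Check: all required cells visited; 4 ≤ 4 moves.

L, M, I, H, F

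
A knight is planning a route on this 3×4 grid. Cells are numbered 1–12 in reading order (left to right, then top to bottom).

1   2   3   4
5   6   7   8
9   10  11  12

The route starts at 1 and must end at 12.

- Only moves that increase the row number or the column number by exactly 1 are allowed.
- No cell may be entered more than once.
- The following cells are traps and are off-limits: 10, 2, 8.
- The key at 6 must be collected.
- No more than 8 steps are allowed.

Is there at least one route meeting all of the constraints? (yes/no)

One route that works: 1 → 5 → 6 → 7 → 11 → 12.

yes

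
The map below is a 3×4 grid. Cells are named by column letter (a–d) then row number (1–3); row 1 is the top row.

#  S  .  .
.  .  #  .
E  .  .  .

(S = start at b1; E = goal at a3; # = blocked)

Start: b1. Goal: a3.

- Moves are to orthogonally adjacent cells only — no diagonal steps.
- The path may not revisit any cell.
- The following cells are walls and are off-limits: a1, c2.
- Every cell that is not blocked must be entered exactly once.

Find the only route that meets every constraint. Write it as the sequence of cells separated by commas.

b1, c1, d1, d2, d3, c3, b3, b2, a2, a3

Need to visit all 10 open cells exactly once, starting at b1 and ending at a3.
Cell d1 has only two open neighbours (d2 and c1), so the path must pass straight through it: one of those is the cell it's entered from and the other is where it exits.
Route from b1: right 2 to d1, down 2 to d3, left 2 to b3, up 1 to b2, left 1 to a2, down 1 to a3 — 9 moves in all.
Check: all 10 open cells covered.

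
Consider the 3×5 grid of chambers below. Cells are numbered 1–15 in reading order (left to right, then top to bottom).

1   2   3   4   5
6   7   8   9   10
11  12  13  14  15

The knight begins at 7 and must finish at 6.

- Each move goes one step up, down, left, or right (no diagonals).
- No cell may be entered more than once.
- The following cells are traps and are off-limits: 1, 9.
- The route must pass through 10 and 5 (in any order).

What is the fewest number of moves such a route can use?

11

Any route passes through 10 and 5 in some order between 7 and 6. Summing Manhattan distances along each leg and taking the cheapest ordering (7 → 5 → 10 → 6) gives a lower bound of 4 + 1 + 4 = 9 moves.
That bound ignores the blocked cells. Measuring each leg by the fewest moves that actually steer around them (7→5: 4; 5→10: 1; 10→6: 6) raises the lower bound to 11.
A route of 11 moves exists: 7 → 2 → 3 → 4 → 5 → 10 → 15 → 14 → 13 → 12 → 11 → 6.
Since 11 matches that lower bound, it is optimal.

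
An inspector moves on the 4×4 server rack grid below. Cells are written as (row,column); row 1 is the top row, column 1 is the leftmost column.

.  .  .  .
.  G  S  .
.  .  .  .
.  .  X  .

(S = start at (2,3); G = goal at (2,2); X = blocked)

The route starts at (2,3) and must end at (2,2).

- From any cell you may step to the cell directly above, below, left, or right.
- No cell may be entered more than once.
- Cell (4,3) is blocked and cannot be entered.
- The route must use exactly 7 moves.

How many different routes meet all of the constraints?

Need simple routes of exactly 7 moves from (2,3) to (2,2) (Manhattan distance 1, so 3 moves are spent on a detour and 3 undoing it).
Enumerating: (2,3) (1,3) (1,2) (1,1) (2,1) (3,1) (3,2) (2,2) | (2,3) (1,3) (1,4) (2,4) (3,4) (3,3) (3,2) (2,2) | (2,3) (3,3) (3,2) (4,2) (4,1) (3,1) (2,1) (2,2) | (2,3) (3,3) (3,2) (3,1) (2,1) (1,1) (1,2) (2,2) | (2,3) (3,3) (3,4) (2,4) (1,4) (1,3) (1,2) (2,2) | (2,3) (2,4) (1,4) (1,3) (1,2) (1,1) (2,1) (2,2) | (2,3) (2,4) (3,4) (3,3) (3,2) (3,1) (2,1) (2,2).
That gives 7 routes.

7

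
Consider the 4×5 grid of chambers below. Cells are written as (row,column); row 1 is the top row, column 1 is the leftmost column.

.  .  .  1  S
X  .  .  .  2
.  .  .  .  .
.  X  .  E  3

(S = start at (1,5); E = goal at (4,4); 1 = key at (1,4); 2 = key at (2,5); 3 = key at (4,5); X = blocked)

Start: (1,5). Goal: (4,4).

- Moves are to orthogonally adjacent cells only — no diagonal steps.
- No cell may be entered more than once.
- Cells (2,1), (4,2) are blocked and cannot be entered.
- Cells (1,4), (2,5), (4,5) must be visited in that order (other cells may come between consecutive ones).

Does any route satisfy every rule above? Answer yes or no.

yes

One route that works: (1,5) → (1,4) → (2,4) → (2,5) → (3,5) → (4,5) → (4,4).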